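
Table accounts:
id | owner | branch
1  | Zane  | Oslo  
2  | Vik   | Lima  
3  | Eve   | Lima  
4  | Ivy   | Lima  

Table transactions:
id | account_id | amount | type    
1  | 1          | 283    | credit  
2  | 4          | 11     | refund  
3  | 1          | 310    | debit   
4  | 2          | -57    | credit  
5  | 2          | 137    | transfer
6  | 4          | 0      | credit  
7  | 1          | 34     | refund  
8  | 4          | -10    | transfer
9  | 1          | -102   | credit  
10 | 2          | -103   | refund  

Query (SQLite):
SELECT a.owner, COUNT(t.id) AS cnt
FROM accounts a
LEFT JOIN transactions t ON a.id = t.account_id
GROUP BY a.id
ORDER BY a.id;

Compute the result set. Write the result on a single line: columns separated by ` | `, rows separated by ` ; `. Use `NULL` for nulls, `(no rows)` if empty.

Zane | 4 ; Vik | 3 ; Eve | 0 ; Ivy | 3

LEFT JOIN keeps every accounts row; unmatched ones get NULL for transactions columns.
Group by accounts.id and compute COUNT(t.id). COUNT(col) of an all-NULL group is 0.
  1: ids {1, 3, 7, 9} → COUNT(t.id)=4
  2: ids {4, 5, 10} → COUNT(t.id)=3
  3: ids {—} → COUNT(t.id)=0
  4: ids {2, 6, 8} → COUNT(t.id)=3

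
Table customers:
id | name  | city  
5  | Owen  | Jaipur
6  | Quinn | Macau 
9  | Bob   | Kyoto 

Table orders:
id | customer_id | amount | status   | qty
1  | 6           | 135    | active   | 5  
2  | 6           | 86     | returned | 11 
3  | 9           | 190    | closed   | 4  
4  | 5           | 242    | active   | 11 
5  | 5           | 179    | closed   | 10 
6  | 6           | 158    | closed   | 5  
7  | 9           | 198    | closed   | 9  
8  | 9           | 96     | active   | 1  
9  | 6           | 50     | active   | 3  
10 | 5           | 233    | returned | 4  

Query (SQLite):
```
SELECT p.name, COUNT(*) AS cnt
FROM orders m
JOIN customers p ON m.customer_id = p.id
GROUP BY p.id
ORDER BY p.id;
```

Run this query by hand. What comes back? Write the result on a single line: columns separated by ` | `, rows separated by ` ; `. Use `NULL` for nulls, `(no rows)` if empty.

Join each orders row to its customers via customer_id.
Group joined rows by customers.id; compute COUNT(*) per group.
  5: ids {4, 5, 10} → COUNT(*)=3
  6: ids {1, 2, 6, 9} → COUNT(*)=4
  9: ids {3, 7, 8} → COUNT(*)=3

Owen | 3 ; Quinn | 4 ; Bob | 3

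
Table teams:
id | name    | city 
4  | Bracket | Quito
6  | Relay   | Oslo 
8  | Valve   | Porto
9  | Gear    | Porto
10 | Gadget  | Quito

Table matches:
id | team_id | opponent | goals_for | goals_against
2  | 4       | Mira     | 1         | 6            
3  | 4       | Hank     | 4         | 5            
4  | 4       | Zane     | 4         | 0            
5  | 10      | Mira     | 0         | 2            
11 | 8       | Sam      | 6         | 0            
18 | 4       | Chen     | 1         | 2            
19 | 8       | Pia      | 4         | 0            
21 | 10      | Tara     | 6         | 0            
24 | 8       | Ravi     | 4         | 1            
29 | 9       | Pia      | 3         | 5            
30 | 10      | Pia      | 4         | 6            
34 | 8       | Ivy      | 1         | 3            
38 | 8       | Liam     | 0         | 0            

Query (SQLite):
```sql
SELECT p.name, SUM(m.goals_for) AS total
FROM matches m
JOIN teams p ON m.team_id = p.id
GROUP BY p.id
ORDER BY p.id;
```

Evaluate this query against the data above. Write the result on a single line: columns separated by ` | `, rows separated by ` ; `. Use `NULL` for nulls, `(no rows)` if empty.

Bracket | 10 ; Valve | 15 ; Gear | 3 ; Gadget | 10

Join each matches row to its teams via team_id.
Group joined rows by teams.id; compute SUM(m.goals_for) per group.
  4: ids {2, 3, 4, 18} → SUM(m.goals_for)=10
  8: ids {11, 19, 24, 34, 38} → SUM(m.goals_for)=15
  9: ids {29} → SUM(m.goals_for)=3
  10: ids {5, 21, 30} → SUM(m.goals_for)=10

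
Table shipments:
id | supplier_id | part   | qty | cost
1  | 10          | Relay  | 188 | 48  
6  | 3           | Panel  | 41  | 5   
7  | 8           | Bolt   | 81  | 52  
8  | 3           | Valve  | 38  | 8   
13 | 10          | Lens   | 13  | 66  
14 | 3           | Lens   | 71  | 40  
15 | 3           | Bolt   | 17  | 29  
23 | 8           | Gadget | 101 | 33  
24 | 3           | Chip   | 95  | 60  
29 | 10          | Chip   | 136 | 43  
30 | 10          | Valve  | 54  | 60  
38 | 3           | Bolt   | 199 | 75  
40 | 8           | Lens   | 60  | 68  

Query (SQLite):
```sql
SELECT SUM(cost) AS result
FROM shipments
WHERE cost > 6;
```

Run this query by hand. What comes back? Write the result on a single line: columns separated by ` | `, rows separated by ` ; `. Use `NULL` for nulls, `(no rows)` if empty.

Rows where cost > 6 → cost values: [48, 52, 8, 66, 40, 29, 33, 60, 43, 60, 75, 68].
SUM of non-NULL values = 582.

582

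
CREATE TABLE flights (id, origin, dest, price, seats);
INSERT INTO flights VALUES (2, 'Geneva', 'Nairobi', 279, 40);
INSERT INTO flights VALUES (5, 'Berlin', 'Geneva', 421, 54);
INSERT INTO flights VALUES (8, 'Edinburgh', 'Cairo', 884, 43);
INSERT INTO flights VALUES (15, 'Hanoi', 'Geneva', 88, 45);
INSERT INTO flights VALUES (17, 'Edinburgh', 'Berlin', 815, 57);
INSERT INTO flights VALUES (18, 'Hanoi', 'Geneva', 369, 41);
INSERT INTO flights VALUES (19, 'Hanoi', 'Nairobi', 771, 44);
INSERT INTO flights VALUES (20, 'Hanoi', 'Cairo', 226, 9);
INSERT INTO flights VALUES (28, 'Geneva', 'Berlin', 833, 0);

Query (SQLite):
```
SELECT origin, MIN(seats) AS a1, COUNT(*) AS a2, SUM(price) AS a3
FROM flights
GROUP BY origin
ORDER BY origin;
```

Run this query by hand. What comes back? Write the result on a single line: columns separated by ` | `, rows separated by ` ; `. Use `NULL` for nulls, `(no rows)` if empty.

Berlin | 54 | 1 | 421 ; Edinburgh | 43 | 2 | 1699 ; Geneva | 0 | 2 | 1112 ; Hanoi | 9 | 4 | 1454

Group flights by origin.
Per group compute: MIN(seats), COUNT(*), SUM(price).
  Berlin: ids {5} → MIN(seats)=54, COUNT(*)=1, SUM(price)=421
  Edinburgh: ids {8, 17} → MIN(seats)=43, COUNT(*)=2, SUM(price)=1699
  Geneva: ids {2, 28} → MIN(seats)=0, COUNT(*)=2, SUM(price)=1112
  Hanoi: ids {15, 18, 19, 20} → MIN(seats)=9, COUNT(*)=4, SUM(price)=1454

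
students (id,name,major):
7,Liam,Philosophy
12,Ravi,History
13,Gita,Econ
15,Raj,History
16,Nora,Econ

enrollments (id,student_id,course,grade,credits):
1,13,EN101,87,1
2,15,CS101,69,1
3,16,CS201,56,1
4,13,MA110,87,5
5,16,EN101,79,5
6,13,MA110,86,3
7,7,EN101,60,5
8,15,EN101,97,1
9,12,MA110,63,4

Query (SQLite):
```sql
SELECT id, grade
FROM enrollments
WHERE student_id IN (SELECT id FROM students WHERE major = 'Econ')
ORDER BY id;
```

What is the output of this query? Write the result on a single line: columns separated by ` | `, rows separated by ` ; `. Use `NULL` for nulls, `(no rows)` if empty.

1 | 87 ; 3 | 56 ; 4 | 87 ; 5 | 79 ; 6 | 86

Inner query: students.id where major = 'Econ'.
Outer: keep enrollments rows whose student_id is in that set.
Inner query → {13, 16}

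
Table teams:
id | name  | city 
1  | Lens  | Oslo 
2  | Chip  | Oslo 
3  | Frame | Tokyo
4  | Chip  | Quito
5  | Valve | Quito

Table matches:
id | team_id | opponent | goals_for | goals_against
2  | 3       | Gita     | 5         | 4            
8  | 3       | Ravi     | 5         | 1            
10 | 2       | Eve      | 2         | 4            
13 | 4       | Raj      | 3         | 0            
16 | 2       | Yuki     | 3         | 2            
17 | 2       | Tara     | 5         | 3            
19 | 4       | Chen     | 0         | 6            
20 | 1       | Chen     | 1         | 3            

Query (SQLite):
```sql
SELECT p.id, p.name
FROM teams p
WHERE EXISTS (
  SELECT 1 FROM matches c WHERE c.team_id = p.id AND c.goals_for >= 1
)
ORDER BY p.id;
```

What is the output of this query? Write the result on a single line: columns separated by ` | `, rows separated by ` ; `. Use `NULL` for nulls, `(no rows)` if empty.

For each teams row, check whether any matches with matching team_id has goals_for >= 1.
Keep rows where that is true.

1 | Lens ; 2 | Chip ; 3 | Frame ; 4 | Chip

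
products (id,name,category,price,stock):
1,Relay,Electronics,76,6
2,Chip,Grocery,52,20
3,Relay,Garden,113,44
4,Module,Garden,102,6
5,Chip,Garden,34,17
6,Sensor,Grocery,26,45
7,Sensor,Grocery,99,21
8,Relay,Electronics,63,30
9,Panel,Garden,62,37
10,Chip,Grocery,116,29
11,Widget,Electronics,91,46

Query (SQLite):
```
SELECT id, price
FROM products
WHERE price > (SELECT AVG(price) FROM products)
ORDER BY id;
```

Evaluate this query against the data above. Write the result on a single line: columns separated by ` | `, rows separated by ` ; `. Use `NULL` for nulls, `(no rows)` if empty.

1 | 76 ; 3 | 113 ; 4 | 102 ; 7 | 99 ; 10 | 116 ; 11 | 91

Scalar subquery: AVG(price) over all products rows = 75.818182 (≈; comparison uses full precision).
Keep rows where price > that value.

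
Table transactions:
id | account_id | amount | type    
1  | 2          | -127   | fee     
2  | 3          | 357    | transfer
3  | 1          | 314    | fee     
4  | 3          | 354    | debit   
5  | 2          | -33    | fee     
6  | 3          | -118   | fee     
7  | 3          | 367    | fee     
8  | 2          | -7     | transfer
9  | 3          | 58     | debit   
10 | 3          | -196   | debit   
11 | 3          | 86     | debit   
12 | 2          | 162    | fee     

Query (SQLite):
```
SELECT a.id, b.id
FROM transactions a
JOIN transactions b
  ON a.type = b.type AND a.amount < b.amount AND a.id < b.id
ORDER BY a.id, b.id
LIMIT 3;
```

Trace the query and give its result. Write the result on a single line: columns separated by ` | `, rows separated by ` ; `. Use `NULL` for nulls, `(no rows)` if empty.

1 | 3 ; 1 | 5 ; 1 | 6

Pairs (a,b) with same type, a.amount < b.amount, a.id < b.id.
type groups: debit:{4,9,10,11} fee:{1,3,5,6,7,12} transfer:{2,8}
Ordered by (a.id, b.id); first 3.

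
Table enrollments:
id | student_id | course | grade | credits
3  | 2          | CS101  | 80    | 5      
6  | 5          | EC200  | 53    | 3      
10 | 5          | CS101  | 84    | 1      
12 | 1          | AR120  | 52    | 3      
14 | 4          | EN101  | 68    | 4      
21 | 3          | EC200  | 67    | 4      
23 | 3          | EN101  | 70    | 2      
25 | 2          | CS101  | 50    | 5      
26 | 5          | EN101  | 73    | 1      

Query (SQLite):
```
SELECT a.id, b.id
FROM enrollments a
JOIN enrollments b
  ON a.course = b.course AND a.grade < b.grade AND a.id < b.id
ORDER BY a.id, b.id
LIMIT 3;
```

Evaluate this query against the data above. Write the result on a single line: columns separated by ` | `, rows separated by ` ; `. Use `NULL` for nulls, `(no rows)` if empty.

Pairs (a,b) with same course, a.grade < b.grade, a.id < b.id.
course groups: AR120:{12} CS101:{3,10,25} EC200:{6,21} EN101:{14,23,26}
Ordered by (a.id, b.id); first 3.

3 | 10 ; 6 | 21 ; 14 | 23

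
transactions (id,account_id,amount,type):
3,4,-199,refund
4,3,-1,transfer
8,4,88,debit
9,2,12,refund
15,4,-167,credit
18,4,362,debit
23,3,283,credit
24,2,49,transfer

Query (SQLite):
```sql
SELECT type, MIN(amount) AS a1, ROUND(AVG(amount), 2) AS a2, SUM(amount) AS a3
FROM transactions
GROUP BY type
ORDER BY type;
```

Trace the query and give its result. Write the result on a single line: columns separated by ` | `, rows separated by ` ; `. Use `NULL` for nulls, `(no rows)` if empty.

credit | -167 | 58 | 116 ; debit | 88 | 225 | 450 ; refund | -199 | -93.5 | -187 ; transfer | -1 | 24 | 48

Group transactions by type.
Per group compute: MIN(amount), ROUND(AVG(amount), 2), SUM(amount).
  credit: ids {15, 23} → MIN(amount)=-167, ROUND(AVG(amount), 2)=58, SUM(amount)=116
  debit: ids {8, 18} → MIN(amount)=88, ROUND(AVG(amount), 2)=225, SUM(amount)=450
  refund: ids {3, 9} → MIN(amount)=-199, ROUND(AVG(amount), 2)=-93.5, SUM(amount)=-187
  transfer: ids {4, 24} → MIN(amount)=-1, ROUND(AVG(amount), 2)=24, SUM(amount)=48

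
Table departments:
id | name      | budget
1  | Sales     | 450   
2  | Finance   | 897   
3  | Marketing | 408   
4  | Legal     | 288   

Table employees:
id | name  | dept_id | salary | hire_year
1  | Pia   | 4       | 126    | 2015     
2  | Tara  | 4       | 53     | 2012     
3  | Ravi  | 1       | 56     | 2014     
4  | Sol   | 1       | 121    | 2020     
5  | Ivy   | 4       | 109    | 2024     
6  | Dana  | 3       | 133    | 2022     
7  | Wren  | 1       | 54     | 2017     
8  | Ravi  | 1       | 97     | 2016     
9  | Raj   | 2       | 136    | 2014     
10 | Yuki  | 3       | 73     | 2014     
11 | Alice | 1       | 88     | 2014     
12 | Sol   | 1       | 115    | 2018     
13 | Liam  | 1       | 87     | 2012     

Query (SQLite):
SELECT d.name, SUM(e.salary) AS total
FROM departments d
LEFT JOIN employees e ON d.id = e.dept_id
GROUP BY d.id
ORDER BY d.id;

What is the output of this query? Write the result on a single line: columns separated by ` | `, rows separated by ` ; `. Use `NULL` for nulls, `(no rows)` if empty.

LEFT JOIN keeps every departments row; unmatched ones get NULL for employees columns.
Group by departments.id and compute SUM(e.salary). SUM over an all-NULL group is NULL.
  1: ids {3, 4, 7, 8, 11, 12, 13} → SUM(e.salary)=618
  2: ids {9} → SUM(e.salary)=136
  3: ids {6, 10} → SUM(e.salary)=206
  4: ids {1, 2, 5} → SUM(e.salary)=288

Sales | 618 ; Finance | 136 ; Marketing | 206 ; Legal | 288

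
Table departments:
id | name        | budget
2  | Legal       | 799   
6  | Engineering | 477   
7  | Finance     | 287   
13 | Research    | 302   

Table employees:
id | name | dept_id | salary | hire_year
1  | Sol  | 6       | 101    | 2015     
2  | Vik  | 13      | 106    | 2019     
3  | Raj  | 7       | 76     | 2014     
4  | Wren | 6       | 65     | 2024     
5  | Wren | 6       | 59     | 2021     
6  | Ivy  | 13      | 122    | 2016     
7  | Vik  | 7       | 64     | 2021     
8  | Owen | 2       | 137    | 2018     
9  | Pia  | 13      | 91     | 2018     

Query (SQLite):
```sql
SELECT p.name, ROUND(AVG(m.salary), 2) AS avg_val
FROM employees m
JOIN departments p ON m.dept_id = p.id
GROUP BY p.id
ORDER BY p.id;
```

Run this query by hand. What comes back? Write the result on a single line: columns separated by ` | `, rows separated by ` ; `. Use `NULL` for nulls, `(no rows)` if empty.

Join each employees row to its departments via dept_id.
Group joined rows by departments.id; compute ROUND(AVG(m.salary), 2) per group.
  2: ids {8} → ROUND(AVG(m.salary), 2)=137
  6: ids {1, 4, 5} → ROUND(AVG(m.salary), 2)=75
  7: ids {3, 7} → ROUND(AVG(m.salary), 2)=70
  13: ids {2, 6, 9} → ROUND(AVG(m.salary), 2)=106.33

Legal | 137 ; Engineering | 75 ; Finance | 70 ; Research | 106.33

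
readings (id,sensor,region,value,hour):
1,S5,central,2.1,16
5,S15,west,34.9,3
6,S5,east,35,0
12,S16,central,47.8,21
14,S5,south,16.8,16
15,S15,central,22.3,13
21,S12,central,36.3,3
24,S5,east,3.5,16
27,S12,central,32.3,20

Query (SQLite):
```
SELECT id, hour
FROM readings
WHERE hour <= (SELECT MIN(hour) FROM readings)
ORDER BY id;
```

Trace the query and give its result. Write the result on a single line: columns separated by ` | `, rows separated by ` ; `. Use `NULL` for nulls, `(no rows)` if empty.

6 | 0

Scalar subquery: MIN(hour) over all readings rows = 0.
Keep rows where hour <= that value.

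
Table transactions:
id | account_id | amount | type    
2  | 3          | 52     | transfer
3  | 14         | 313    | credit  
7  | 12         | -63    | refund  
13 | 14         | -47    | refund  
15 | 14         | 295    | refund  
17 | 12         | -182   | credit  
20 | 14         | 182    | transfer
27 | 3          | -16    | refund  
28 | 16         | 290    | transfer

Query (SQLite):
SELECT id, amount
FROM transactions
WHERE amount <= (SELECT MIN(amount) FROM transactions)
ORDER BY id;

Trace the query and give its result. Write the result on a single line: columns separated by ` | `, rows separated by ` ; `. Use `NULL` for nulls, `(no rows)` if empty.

17 | -182

Scalar subquery: MIN(amount) over all transactions rows = -182.
Keep rows where amount <= that value.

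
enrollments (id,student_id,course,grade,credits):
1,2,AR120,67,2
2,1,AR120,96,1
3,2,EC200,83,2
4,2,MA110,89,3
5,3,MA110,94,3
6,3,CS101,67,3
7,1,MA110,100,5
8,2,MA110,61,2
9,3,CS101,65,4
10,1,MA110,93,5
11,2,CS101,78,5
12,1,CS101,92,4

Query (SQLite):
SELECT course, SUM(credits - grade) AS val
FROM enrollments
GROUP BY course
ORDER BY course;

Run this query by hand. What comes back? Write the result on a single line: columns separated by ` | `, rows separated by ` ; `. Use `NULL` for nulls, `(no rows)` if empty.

For each row compute credits - grade.
Group by course; take SUM of the expression per group.
  AR120: ids {1, 2} → SUM(credits - grade)=-160
  CS101: ids {6, 9, 11, 12} → SUM(credits - grade)=-286
  EC200: ids {3} → SUM(credits - grade)=-81
  MA110: ids {4, 5, 7, 8, 10} → SUM(credits - grade)=-419

AR120 | -160 ; CS101 | -286 ; EC200 | -81 ; MA110 | -419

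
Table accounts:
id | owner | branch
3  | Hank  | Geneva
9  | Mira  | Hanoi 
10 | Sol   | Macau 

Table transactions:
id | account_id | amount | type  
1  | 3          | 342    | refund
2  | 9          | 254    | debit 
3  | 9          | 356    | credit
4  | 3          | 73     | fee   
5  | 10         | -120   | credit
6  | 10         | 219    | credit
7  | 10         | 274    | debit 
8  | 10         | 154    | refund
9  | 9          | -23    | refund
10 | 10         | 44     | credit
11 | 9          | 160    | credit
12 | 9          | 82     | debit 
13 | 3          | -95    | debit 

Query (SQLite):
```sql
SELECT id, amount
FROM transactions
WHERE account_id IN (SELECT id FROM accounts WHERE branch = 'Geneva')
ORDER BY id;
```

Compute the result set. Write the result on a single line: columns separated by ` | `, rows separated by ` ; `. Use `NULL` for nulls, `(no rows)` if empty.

Inner query: accounts.id where branch = 'Geneva'.
Outer: keep transactions rows whose account_id is in that set.
Inner query → {3}

1 | 342 ; 4 | 73 ; 13 | -95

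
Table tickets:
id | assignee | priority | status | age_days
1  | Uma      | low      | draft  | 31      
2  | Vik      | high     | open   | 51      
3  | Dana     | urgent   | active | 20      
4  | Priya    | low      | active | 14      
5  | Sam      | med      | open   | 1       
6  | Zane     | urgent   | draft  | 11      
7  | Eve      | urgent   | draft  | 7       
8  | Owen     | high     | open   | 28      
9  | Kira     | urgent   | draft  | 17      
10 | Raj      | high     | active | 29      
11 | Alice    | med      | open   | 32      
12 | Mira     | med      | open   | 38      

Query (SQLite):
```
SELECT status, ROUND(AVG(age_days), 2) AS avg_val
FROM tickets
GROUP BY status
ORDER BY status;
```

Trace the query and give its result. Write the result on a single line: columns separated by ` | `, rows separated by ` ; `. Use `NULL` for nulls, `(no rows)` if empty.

Partition tickets by status; compute ROUND(AVG(age_days), 2) within each group.
  active: ids {3, 4, 10} → ROUND(AVG(age_days), 2)=21
  draft: ids {1, 6, 7, 9} → ROUND(AVG(age_days), 2)=16.5
  open: ids {2, 5, 8, 11, 12} → ROUND(AVG(age_days), 2)=30

active | 21 ; draft | 16.5 ; open | 30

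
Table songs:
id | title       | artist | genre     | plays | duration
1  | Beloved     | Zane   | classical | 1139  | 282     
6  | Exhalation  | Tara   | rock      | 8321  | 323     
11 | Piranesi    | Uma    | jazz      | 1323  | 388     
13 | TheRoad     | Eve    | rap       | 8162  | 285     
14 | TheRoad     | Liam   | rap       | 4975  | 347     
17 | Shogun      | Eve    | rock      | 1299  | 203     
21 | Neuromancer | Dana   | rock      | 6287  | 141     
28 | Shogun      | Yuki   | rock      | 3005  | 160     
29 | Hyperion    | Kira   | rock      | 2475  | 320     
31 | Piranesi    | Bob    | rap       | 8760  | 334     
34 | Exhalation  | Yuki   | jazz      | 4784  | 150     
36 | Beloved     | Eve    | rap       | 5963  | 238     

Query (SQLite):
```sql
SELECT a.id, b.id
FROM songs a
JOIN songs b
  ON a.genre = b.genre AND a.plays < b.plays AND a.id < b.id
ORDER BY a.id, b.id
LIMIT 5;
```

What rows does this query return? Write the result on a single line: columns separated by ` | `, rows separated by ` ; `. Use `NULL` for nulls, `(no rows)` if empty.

11 | 34 ; 13 | 31 ; 14 | 31 ; 14 | 36 ; 17 | 21

Pairs (a,b) with same genre, a.plays < b.plays, a.id < b.id.
genre groups: classical:{1} jazz:{11,34} rap:{13,14,31,36} rock:{6,17,21,28,29}
Ordered by (a.id, b.id); first 5.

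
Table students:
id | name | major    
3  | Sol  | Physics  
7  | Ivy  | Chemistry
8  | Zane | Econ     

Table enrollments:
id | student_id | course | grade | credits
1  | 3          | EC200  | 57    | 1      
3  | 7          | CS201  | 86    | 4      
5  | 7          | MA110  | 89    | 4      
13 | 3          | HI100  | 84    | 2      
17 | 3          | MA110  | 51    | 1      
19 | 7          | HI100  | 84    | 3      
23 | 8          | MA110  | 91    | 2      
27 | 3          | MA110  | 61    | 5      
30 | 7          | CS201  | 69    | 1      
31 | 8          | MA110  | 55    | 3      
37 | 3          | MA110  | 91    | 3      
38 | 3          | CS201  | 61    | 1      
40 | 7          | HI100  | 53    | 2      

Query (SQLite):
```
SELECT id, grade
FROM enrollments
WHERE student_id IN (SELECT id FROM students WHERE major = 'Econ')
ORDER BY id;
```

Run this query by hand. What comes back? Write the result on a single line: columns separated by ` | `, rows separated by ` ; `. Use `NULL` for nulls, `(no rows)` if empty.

23 | 91 ; 31 | 55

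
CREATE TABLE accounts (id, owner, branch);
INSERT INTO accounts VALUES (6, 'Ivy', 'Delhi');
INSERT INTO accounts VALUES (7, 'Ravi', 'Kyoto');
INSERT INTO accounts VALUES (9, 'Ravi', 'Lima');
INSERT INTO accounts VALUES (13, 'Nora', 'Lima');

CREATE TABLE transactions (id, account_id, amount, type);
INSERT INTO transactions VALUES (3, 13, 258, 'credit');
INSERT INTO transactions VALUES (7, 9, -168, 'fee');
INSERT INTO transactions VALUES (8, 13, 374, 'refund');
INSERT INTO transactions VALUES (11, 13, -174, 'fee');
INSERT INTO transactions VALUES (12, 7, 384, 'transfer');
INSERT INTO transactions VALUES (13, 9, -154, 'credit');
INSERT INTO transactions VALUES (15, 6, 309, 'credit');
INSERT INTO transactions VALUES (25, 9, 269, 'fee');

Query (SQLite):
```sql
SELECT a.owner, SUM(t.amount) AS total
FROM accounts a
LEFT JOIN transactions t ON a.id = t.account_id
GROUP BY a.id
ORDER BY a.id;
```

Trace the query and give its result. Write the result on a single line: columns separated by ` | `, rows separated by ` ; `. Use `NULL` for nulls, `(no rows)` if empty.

Ivy | 309 ; Ravi | 384 ; Ravi | -53 ; Nora | 458

LEFT JOIN keeps every accounts row; unmatched ones get NULL for transactions columns.
Group by accounts.id and compute SUM(t.amount). SUM over an all-NULL group is NULL.
  6: ids {15} → SUM(t.amount)=309
  7: ids {12} → SUM(t.amount)=384
  9: ids {7, 13, 25} → SUM(t.amount)=-53
  13: ids {3, 8, 11} → SUM(t.amount)=458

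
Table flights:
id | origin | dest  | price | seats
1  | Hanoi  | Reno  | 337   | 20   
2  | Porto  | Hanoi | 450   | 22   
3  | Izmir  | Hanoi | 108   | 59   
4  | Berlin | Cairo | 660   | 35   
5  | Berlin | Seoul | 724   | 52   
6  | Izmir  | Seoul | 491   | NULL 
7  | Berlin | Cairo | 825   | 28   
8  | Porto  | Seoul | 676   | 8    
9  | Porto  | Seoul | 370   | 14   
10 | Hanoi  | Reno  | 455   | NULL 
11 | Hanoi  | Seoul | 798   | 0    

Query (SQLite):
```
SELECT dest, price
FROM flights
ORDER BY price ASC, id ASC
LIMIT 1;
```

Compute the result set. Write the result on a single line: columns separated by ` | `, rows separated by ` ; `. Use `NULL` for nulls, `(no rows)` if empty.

Hanoi | 108

Sort by price asc, tiebreak id asc: (108, id=3), (337, id=1), (370, id=9), (450, id=2) …. Take first 1.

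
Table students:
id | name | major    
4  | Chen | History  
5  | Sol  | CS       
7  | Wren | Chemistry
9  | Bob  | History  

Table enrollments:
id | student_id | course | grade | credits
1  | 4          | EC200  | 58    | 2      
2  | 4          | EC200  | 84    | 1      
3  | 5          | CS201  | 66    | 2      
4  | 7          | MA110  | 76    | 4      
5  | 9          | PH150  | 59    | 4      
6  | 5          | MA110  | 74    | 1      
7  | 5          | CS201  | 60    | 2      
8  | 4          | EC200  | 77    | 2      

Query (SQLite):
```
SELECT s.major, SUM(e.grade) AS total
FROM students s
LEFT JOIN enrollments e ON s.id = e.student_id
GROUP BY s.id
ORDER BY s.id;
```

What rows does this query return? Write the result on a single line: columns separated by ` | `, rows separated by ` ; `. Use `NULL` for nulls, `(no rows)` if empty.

History | 219 ; CS | 200 ; Chemistry | 76 ; History | 59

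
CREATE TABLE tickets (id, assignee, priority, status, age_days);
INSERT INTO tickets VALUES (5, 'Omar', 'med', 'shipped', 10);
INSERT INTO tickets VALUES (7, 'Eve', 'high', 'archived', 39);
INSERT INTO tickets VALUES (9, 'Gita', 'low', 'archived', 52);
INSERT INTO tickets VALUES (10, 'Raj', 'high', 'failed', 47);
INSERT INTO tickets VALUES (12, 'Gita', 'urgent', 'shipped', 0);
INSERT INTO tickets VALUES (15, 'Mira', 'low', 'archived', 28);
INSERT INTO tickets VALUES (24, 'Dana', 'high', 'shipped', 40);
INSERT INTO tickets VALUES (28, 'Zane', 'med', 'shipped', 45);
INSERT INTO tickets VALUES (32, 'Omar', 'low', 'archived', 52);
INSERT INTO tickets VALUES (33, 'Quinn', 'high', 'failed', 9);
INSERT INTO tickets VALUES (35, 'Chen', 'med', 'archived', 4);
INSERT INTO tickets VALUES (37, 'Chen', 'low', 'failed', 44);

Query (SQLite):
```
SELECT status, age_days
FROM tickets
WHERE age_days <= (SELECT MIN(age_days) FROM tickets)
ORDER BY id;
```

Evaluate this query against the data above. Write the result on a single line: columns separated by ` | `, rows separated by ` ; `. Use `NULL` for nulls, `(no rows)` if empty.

shipped | 0

Scalar subquery: MIN(age_days) over all tickets rows = 0.
Keep rows where age_days <= that value.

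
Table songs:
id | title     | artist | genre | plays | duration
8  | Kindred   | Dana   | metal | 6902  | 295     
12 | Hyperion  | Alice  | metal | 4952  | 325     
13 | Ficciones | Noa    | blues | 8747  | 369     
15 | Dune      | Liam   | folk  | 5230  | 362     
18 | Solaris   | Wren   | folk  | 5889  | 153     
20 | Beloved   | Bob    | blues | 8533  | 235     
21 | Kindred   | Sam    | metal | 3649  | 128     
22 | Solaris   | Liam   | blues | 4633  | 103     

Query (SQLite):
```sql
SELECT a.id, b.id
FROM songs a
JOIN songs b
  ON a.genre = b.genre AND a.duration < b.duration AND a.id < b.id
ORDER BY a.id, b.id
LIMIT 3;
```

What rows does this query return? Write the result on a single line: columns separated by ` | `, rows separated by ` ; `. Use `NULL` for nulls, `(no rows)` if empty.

Pairs (a,b) with same genre, a.duration < b.duration, a.id < b.id.
genre groups: blues:{13,20,22} folk:{15,18} metal:{8,12,21}
Ordered by (a.id, b.id); first 3.

8 | 12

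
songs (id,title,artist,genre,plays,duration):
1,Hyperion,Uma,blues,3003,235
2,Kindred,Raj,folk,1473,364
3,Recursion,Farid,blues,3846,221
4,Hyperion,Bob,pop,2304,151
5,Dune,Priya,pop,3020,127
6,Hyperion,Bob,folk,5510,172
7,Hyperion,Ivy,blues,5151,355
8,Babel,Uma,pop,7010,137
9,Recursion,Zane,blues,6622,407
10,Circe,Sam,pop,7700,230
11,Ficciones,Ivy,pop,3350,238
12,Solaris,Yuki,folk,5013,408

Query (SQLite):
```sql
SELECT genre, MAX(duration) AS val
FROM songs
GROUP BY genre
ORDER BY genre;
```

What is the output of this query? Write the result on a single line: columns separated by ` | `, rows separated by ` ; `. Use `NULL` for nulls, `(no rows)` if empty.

blues | 407 ; folk | 408 ; pop | 238

Partition songs by genre; compute MAX(duration) within each group.
  blues: ids {1, 3, 7, 9} → MAX(duration)=407
  folk: ids {2, 6, 12} → MAX(duration)=408
  pop: ids {4, 5, 8, 10, 11} → MAX(duration)=238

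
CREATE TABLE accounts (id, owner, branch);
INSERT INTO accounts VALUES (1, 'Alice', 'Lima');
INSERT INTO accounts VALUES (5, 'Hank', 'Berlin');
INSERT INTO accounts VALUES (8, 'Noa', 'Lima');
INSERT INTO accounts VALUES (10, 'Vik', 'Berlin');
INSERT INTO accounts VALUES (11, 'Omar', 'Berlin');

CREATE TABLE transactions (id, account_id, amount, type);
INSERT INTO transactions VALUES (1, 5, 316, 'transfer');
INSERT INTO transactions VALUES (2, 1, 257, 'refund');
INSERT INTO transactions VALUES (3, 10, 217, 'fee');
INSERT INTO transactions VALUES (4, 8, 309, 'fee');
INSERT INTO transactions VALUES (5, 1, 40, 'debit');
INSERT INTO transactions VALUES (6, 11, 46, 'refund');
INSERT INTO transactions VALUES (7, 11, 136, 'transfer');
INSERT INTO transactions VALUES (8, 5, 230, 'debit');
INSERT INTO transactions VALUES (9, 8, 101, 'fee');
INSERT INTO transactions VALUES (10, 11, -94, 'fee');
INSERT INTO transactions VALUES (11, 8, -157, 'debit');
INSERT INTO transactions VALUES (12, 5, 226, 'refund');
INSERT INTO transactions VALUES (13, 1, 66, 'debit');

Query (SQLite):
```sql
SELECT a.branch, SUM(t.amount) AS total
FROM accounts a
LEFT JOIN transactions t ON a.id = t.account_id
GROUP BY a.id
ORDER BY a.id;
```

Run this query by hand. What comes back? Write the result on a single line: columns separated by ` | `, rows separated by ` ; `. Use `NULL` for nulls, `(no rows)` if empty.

Lima | 363 ; Berlin | 772 ; Lima | 253 ; Berlin | 217 ; Berlin | 88

LEFT JOIN keeps every accounts row; unmatched ones get NULL for transactions columns.
Group by accounts.id and compute SUM(t.amount). SUM over an all-NULL group is NULL.
  1: ids {2, 5, 13} → SUM(t.amount)=363
  5: ids {1, 8, 12} → SUM(t.amount)=772
  8: ids {4, 9, 11} → SUM(t.amount)=253
  10: ids {3} → SUM(t.amount)=217
  11: ids {6, 7, 10} → SUM(t.amount)=88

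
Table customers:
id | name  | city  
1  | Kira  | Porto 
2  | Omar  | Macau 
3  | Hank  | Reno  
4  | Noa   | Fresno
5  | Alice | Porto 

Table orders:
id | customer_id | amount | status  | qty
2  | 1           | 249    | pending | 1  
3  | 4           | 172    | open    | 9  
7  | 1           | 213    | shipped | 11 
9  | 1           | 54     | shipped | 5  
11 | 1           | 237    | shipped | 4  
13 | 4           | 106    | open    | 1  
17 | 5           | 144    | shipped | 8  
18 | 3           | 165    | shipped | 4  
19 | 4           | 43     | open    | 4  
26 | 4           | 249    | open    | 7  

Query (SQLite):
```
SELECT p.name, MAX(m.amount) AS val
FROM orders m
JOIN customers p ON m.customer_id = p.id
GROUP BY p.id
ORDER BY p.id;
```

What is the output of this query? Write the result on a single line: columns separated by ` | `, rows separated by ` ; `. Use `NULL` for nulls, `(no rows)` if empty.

Kira | 249 ; Hank | 165 ; Noa | 249 ; Alice | 144

Join each orders row to its customers via customer_id.
Group joined rows by customers.id; compute MAX(m.amount) per group.
  1: ids {2, 7, 9, 11} → MAX(m.amount)=249
  3: ids {18} → MAX(m.amount)=165
  4: ids {3, 13, 19, 26} → MAX(m.amount)=249
  5: ids {17} → MAX(m.amount)=144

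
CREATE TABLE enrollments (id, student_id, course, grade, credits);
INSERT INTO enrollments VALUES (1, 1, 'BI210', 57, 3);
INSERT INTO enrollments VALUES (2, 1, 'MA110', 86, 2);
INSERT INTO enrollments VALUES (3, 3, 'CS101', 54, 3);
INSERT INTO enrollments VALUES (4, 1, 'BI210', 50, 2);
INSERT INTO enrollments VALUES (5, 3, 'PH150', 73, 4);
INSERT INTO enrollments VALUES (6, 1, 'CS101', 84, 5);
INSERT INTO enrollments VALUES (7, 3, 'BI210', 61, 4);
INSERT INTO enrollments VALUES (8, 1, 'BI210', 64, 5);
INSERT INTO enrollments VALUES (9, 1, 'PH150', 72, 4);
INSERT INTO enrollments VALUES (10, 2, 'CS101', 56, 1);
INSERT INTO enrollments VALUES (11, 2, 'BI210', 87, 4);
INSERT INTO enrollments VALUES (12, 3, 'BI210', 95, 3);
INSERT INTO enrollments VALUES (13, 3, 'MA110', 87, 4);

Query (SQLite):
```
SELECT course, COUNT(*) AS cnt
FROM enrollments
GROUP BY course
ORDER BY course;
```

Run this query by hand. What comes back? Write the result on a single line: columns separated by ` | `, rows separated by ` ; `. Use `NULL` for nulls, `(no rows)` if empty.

BI210 | 6 ; CS101 | 3 ; MA110 | 2 ; PH150 | 2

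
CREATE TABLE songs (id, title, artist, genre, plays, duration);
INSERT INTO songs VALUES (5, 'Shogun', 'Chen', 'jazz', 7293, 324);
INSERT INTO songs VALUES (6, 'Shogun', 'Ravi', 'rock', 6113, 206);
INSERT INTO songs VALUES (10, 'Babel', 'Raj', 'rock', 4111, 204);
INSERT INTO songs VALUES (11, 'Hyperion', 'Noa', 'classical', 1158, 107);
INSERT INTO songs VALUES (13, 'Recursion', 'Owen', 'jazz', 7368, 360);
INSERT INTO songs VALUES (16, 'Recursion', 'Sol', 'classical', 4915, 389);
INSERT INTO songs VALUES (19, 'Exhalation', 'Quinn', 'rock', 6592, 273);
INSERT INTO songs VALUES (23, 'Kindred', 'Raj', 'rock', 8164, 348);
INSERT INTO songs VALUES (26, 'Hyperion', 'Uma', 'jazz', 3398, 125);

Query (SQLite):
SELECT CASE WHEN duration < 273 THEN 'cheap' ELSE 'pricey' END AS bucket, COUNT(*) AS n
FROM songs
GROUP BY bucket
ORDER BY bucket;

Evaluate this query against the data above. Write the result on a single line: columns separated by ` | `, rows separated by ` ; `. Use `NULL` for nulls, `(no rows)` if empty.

cheap | 4 ; pricey | 5

Bucket rows by duration < 273 → 'cheap' else 'pricey'; count each bucket.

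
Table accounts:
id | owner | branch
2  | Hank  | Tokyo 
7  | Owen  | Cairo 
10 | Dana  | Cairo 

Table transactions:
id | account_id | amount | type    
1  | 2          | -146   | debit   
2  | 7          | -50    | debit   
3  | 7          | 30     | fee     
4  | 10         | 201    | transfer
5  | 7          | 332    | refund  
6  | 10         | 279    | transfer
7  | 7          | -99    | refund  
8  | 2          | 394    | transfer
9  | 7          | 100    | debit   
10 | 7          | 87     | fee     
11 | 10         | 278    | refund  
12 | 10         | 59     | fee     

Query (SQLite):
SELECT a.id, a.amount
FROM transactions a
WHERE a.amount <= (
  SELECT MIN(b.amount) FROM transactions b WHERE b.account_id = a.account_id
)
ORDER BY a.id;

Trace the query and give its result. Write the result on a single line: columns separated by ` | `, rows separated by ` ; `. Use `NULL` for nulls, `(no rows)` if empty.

For each transactions row a, compute MIN(amount) over rows sharing a.account_id.
Keep row a if a.amount <= that per-group MIN.
  account_id=2: MIN(amount) = -146
  account_id=7: MIN(amount) = -99
  account_id=10: MIN(amount) = 59

1 | -146 ; 7 | -99 ; 12 | 59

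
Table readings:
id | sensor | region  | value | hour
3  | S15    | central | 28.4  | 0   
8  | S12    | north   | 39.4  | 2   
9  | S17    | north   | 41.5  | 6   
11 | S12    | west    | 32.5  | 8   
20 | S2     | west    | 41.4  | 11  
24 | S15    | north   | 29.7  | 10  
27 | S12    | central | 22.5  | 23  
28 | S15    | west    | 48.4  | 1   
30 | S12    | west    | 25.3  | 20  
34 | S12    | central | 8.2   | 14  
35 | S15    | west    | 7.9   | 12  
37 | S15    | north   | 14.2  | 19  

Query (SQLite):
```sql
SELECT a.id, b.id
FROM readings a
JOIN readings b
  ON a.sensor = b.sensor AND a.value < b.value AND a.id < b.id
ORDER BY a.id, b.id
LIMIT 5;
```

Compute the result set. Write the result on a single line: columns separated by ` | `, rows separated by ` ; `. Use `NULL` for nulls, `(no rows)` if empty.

Pairs (a,b) with same sensor, a.value < b.value, a.id < b.id.
sensor groups: S12:{8,11,27,30,34} S15:{3,24,28,35,37} S17:{9} S2:{20}
Ordered by (a.id, b.id); first 5.

3 | 24 ; 3 | 28 ; 24 | 28 ; 27 | 30 ; 35 | 37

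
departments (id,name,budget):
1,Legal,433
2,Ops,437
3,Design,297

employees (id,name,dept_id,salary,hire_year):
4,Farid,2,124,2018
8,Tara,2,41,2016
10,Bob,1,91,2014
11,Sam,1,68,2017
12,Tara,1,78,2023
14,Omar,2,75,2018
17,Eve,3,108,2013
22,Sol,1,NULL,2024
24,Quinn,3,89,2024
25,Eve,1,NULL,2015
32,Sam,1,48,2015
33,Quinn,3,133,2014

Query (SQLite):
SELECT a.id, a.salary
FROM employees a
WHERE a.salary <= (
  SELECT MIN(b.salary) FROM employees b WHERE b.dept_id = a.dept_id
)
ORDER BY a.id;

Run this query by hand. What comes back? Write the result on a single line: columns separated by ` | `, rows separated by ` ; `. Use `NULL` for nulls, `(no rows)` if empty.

For each employees row a, compute MIN(salary) over rows sharing a.dept_id.
Keep row a if a.salary <= that per-group MIN.
  dept_id=1: MIN(salary) = 48
  dept_id=2: MIN(salary) = 41
  dept_id=3: MIN(salary) = 89

8 | 41 ; 24 | 89 ; 32 | 48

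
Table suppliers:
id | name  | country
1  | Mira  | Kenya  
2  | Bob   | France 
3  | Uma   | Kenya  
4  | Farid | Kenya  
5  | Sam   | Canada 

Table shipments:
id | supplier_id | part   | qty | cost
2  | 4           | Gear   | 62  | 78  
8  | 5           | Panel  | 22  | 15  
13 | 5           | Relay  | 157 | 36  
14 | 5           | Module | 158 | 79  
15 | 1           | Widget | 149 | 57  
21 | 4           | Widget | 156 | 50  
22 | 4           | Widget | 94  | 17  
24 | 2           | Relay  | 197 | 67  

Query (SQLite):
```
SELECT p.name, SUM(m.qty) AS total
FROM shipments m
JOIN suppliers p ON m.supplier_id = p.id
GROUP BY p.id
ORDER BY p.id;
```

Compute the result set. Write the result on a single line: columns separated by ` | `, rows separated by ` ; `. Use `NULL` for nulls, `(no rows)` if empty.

Join each shipments row to its suppliers via supplier_id.
Group joined rows by suppliers.id; compute SUM(m.qty) per group.
  1: ids {15} → SUM(m.qty)=149
  2: ids {24} → SUM(m.qty)=197
  4: ids {2, 21, 22} → SUM(m.qty)=312
  5: ids {8, 13, 14} → SUM(m.qty)=337

Mira | 149 ; Bob | 197 ; Farid | 312 ; Sam | 337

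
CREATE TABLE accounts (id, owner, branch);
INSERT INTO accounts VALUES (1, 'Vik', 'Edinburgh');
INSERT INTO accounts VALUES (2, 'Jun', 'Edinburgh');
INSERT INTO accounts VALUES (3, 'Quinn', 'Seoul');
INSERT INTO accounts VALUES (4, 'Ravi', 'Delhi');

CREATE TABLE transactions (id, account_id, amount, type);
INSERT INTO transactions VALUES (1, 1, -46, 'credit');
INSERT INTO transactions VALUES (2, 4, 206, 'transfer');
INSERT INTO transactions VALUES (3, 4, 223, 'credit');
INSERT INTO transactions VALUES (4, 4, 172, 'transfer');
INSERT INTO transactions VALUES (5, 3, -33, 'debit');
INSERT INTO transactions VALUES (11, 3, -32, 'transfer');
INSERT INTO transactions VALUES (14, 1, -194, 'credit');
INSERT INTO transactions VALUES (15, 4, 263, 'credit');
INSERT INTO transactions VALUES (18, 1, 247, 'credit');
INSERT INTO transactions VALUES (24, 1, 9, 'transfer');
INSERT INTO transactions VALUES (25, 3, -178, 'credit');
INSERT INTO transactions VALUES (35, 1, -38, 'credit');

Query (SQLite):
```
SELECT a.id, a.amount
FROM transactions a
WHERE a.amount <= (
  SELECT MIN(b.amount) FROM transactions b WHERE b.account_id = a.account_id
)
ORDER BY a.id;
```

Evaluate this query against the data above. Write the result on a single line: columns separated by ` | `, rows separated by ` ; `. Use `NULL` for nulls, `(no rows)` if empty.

4 | 172 ; 14 | -194 ; 25 | -178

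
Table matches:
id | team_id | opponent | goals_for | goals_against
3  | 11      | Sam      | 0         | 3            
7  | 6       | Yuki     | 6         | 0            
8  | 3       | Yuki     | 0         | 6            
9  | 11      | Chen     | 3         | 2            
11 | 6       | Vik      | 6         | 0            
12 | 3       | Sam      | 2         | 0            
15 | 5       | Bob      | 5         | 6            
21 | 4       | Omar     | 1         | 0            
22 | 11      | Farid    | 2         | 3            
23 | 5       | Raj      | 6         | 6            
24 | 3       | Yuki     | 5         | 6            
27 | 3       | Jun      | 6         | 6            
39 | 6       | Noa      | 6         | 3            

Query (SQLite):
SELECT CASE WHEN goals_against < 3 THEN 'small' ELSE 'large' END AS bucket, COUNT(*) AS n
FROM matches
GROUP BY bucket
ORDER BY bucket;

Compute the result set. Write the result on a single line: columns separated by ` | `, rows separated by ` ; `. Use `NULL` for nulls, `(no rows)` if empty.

large | 8 ; small | 5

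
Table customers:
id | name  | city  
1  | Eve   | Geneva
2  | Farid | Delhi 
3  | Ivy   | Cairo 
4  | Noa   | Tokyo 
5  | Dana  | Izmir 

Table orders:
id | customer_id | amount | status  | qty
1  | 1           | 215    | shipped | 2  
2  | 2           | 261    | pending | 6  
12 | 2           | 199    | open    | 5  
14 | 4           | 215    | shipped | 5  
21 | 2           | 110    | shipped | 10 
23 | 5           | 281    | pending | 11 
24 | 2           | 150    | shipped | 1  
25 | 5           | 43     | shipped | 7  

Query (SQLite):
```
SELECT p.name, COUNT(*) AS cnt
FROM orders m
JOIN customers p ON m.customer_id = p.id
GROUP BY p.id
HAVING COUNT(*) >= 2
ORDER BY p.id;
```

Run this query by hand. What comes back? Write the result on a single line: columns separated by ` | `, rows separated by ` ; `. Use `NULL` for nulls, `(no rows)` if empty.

Farid | 4 ; Dana | 2

Join each orders row to its customers via customer_id.
Group joined rows by customers.id; compute COUNT(*) per group.
HAVING: keep groups with count ≥ 2.
  1: ids {1} → COUNT(*)=1
  2: ids {2, 12, 21, 24} → COUNT(*)=4
  4: ids {14} → COUNT(*)=1
  5: ids {23, 25} → COUNT(*)=2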